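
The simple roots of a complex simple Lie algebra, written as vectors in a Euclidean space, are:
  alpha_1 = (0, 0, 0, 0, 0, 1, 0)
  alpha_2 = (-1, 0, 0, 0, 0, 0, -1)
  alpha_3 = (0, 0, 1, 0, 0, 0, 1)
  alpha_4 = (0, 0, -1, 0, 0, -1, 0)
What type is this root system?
B_4 (so(9))

Compute the Cartan integers a_ij = 2(alpha_i, alpha_j)/(alpha_j, alpha_j); the resulting 4x4 Cartan matrix is
[[2, 0, 0, -1], [0, 2, -1, 0], [0, -1, 2, -1], [-2, 0, -1, 2]].
The roots have two lengths (squared-length ratio 2:1); the short ones are alpha_{1}. The associated Dynkin diagram is a chain of 4 nodes with a double edge at one end; the terminal node there is the unique short simple root (B_4), so the type is B_4 (the algebra so(9)).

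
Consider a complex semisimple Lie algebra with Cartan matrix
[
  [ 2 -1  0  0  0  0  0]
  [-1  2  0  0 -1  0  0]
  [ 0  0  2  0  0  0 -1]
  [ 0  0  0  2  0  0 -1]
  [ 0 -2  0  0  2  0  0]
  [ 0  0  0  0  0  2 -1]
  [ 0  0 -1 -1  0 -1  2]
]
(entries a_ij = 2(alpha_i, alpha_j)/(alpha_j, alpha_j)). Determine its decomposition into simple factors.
C3 + D4

The diagram associated to this matrix has two connected components: the simple roots {alpha_1, alpha_2, alpha_5} form a chain of 3 nodes with a double edge at one end; the terminal node there is the unique long simple root (C_3), and {alpha_3, alpha_4, alpha_6, alpha_7} form a chain of 2 nodes with a fork of two nodes at one end (D_4). A semisimple Lie algebra decomposes uniquely as the direct sum of simple ideals, one per connected component of its Dynkin diagram, so g ≅ C_3 ⊕ D_4 (dimension 21 + 28 = 49).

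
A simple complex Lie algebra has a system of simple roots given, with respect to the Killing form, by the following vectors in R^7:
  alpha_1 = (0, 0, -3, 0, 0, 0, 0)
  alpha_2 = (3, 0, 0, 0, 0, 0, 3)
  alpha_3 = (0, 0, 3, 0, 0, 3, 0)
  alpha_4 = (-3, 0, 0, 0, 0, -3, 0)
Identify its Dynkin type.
Compute the Cartan integers a_ij = 2(alpha_i, alpha_j)/(alpha_j, alpha_j); the resulting 4x4 Cartan matrix is
[[2, 0, -1, 0], [0, 2, 0, -1], [-2, 0, 2, -1], [0, -1, -1, 2]].
The roots have two lengths (squared-length ratio 2:1); the short ones are alpha_{1}. The associated Dynkin diagram is a chain of 4 nodes with a double edge at one end; the terminal node there is the unique short simple root (B_4), so the type is B_4 (the algebra so(9)).

B4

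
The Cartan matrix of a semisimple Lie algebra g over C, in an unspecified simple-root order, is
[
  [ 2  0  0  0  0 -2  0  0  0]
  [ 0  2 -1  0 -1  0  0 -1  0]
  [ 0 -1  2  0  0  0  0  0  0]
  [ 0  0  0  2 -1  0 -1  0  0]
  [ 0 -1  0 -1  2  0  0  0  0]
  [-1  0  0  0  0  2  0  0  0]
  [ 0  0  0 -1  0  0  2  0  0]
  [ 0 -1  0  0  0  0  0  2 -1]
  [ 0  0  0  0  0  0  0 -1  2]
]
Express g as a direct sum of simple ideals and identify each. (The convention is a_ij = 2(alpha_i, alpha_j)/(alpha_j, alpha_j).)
The diagram associated to this matrix has two connected components: the simple roots {alpha_1, alpha_6} form a chain of 2 nodes with a double edge at one end; the terminal node there is the unique short simple root (B_2), and {alpha_2, alpha_3, alpha_4, alpha_5, alpha_7, alpha_8, alpha_9} form a chain of 6 nodes with one extra node attached to the third node from one end (E_7). A semisimple Lie algebra decomposes uniquely as the direct sum of simple ideals, one per connected component of its Dynkin diagram, so g ≅ B_2 ⊕ E_7 (dimension 10 + 133 = 143).

B_2 (so(5)) + E_7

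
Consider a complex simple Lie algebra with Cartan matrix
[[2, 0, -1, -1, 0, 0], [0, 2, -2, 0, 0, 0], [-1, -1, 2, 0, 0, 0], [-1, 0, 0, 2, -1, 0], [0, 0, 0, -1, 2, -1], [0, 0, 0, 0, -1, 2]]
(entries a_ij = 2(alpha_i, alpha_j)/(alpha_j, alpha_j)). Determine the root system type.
type C_6

The matrix has rank 6 with 2's on the diagonal. Reading the off-diagonal entries as Dynkin edges (a single edge where a_ij = a_ji = -1; a double or triple edge where a_ij * a_ji = 2 or 3), the diagram is a chain of 6 nodes with a double edge at one end; the terminal node there is the unique long simple root (C_6). One simple-root ordering that puts it in standard form is (alpha_6, alpha_5, alpha_4, alpha_1, alpha_3, alpha_2). So the algebra is type C_6, i.e. sp(12).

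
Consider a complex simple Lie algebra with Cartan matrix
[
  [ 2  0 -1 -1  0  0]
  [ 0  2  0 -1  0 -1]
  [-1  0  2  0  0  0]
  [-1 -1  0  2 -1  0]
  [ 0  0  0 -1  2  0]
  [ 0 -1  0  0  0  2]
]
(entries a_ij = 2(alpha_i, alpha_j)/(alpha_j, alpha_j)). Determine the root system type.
E_6

The matrix has rank 6 with 2's on the diagonal. Reading the off-diagonal entries as Dynkin edges (a single edge where a_ij = a_ji = -1; a double or triple edge where a_ij * a_ji = 2 or 3), the diagram is a chain of 5 nodes with one extra node attached to the third node from one end (E_6). One simple-root ordering that puts it in standard form is (alpha_6, alpha_5, alpha_2, alpha_4, alpha_1, alpha_3). So the algebra is type E_6.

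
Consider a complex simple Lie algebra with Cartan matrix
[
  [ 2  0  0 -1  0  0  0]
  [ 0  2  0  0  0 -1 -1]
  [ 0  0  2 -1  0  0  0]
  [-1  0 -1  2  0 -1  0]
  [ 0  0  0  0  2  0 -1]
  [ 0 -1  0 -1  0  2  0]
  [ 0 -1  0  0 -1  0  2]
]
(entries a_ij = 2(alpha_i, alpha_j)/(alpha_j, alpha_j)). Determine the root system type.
The matrix has rank 7 with 2's on the diagonal. Reading the off-diagonal entries as Dynkin edges (a single edge where a_ij = a_ji = -1; a double or triple edge where a_ij * a_ji = 2 or 3), the diagram is a chain of 5 nodes with a fork of two nodes at one end (D_7). One simple-root ordering that puts it in standard form is (alpha_5, alpha_7, alpha_2, alpha_6, alpha_4, alpha_3, alpha_1). So the algebra is type D_7, i.e. so(14).

D_7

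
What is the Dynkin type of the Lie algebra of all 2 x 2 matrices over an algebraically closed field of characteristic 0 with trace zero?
This is sl(2), which has dimension 2^2 - 1 = 3 and rank 2 - 1 = 1 (a Cartan subalgebra is the diagonal traceless matrices). In the classification of classical Lie algebras, the special linear algebra sl(n+1) has type A_n; here n = 1, so the Dynkin diagram is a chain of 1 nodes with single edges (A_1). Hence the type is A_1.

A_1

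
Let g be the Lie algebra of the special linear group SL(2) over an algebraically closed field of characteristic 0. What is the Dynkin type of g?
This is sl(2), which has dimension 2^2 - 1 = 3 and rank 2 - 1 = 1 (a Cartan subalgebra is the diagonal traceless matrices). In the classification of classical Lie algebras, the special linear algebra sl(n+1) has type A_n; here n = 1, so the Dynkin diagram is a chain of 1 nodes with single edges (A_1). Hence the type is A_1.

A_1 (sl(2))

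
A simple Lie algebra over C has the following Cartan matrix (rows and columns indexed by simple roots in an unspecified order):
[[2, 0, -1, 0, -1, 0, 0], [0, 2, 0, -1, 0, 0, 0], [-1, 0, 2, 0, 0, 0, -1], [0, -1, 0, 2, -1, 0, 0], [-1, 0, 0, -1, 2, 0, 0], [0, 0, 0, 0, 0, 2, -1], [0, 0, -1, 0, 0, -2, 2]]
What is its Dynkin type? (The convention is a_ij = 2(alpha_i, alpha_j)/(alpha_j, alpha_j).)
B_7 (so(15))

The matrix has rank 7 with 2's on the diagonal. Reading the off-diagonal entries as Dynkin edges (a single edge where a_ij = a_ji = -1; a double or triple edge where a_ij * a_ji = 2 or 3), the diagram is a chain of 7 nodes with a double edge at one end; the terminal node there is the unique short simple root (B_7). One simple-root ordering that puts it in standard form is (alpha_2, alpha_4, alpha_5, alpha_1, alpha_3, alpha_7, alpha_6). So the algebra is type B_7, i.e. so(15).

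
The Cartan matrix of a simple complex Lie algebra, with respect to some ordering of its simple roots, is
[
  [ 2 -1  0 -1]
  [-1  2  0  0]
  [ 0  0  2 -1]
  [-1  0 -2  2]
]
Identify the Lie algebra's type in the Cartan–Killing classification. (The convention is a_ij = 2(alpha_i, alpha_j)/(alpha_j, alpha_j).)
The matrix has rank 4 with 2's on the diagonal. Reading the off-diagonal entries as Dynkin edges (a single edge where a_ij = a_ji = -1; a double or triple edge where a_ij * a_ji = 2 or 3), the diagram is a chain of 4 nodes with a double edge at one end; the terminal node there is the unique short simple root (B_4). One simple-root ordering that puts it in standard form is (alpha_2, alpha_1, alpha_4, alpha_3). So the algebra is type B_4, i.e. so(9).

B_4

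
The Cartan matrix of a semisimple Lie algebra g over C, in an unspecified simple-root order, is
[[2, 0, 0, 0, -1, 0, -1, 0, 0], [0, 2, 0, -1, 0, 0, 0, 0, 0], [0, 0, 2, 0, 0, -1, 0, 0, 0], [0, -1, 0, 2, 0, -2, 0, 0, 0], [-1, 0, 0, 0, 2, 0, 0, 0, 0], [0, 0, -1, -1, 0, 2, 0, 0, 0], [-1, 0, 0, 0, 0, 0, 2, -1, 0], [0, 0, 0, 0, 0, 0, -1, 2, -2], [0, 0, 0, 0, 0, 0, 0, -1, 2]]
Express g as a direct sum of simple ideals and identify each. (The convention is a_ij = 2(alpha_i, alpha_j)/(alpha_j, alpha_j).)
B_5 + F_4

The diagram associated to this matrix has two connected components: the simple roots {alpha_1, alpha_5, alpha_7, alpha_8, alpha_9} form a chain of 5 nodes with a double edge at one end; the terminal node there is the unique short simple root (B_5), and {alpha_2, alpha_3, alpha_4, alpha_6} form a chain of 4 nodes with a double edge between the middle two (F_4). A semisimple Lie algebra decomposes uniquely as the direct sum of simple ideals, one per connected component of its Dynkin diagram, so g ≅ B_5 ⊕ F_4 (dimension 55 + 52 = 107).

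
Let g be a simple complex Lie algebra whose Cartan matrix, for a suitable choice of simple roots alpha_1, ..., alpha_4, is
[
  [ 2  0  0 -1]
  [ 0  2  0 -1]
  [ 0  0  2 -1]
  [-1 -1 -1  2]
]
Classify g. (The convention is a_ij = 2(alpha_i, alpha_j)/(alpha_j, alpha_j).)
type D_4

The matrix has rank 4 with 2's on the diagonal. Reading the off-diagonal entries as Dynkin edges (a single edge where a_ij = a_ji = -1; a double or triple edge where a_ij * a_ji = 2 or 3), the diagram is a chain of 2 nodes with a fork of two nodes at one end (D_4). One simple-root ordering that puts it in standard form is (alpha_2, alpha_4, alpha_3, alpha_1). So the algebra is type D_4, i.e. so(8).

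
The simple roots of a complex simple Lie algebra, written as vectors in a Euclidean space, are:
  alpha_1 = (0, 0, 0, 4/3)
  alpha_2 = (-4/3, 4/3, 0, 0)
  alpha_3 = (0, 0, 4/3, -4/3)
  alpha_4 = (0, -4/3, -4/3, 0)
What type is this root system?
Compute the Cartan integers a_ij = 2(alpha_i, alpha_j)/(alpha_j, alpha_j); the resulting 4x4 Cartan matrix is
[[2, 0, -1, 0], [0, 2, 0, -1], [-2, 0, 2, -1], [0, -1, -1, 2]].
The roots have two lengths (squared-length ratio 2:1); the short ones are alpha_{1}. The associated Dynkin diagram is a chain of 4 nodes with a double edge at one end; the terminal node there is the unique short simple root (B_4), so the type is B_4 (the algebra so(9)).

B_4 (so(9))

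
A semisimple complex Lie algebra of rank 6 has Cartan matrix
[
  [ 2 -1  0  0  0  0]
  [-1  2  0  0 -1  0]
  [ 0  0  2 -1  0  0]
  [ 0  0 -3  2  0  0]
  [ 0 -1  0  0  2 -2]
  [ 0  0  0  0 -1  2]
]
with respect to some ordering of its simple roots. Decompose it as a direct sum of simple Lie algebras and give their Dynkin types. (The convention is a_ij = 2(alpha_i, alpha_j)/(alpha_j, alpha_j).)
B_4 (so(9)) + G_2

The diagram associated to this matrix has two connected components: the simple roots {alpha_1, alpha_2, alpha_5, alpha_6} form a chain of 4 nodes with a double edge at one end; the terminal node there is the unique short simple root (B_4), and {alpha_3, alpha_4} form two nodes joined by a triple edge (G_2). A semisimple Lie algebra decomposes uniquely as the direct sum of simple ideals, one per connected component of its Dynkin diagram, so g ≅ B_4 ⊕ G_2 (dimension 36 + 14 = 50).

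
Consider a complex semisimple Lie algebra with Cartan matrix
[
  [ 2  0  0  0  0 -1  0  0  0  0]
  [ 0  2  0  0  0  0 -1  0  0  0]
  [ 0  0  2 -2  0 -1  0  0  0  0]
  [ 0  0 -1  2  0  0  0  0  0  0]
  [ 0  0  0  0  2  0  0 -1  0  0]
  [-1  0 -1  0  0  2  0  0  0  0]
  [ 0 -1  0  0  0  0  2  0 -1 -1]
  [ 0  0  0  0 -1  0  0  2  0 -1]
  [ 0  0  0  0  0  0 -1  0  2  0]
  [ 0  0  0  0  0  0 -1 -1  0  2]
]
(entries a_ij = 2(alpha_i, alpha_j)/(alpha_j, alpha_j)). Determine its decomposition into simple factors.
The diagram associated to this matrix has two connected components: the simple roots {alpha_1, alpha_3, alpha_4, alpha_6} form a chain of 4 nodes with a double edge at one end; the terminal node there is the unique short simple root (B_4), and {alpha_2, alpha_5, alpha_7, alpha_8, alpha_9, alpha_10} form a chain of 4 nodes with a fork of two nodes at one end (D_6). A semisimple Lie algebra decomposes uniquely as the direct sum of simple ideals, one per connected component of its Dynkin diagram, so g ≅ B_4 ⊕ D_6 (dimension 36 + 66 = 102).

B4 ⊕ D6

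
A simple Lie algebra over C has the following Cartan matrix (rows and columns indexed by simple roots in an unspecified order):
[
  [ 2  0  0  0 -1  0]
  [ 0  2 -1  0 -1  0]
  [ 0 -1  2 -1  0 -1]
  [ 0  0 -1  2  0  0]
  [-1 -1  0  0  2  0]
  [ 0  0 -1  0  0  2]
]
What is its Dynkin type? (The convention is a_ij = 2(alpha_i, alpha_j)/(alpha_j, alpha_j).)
The matrix has rank 6 with 2's on the diagonal. Reading the off-diagonal entries as Dynkin edges (a single edge where a_ij = a_ji = -1; a double or triple edge where a_ij * a_ji = 2 or 3), the diagram is a chain of 4 nodes with a fork of two nodes at one end (D_6). One simple-root ordering that puts it in standard form is (alpha_1, alpha_5, alpha_2, alpha_3, alpha_4, alpha_6). So the algebra is type D_6, i.e. so(12).

D_6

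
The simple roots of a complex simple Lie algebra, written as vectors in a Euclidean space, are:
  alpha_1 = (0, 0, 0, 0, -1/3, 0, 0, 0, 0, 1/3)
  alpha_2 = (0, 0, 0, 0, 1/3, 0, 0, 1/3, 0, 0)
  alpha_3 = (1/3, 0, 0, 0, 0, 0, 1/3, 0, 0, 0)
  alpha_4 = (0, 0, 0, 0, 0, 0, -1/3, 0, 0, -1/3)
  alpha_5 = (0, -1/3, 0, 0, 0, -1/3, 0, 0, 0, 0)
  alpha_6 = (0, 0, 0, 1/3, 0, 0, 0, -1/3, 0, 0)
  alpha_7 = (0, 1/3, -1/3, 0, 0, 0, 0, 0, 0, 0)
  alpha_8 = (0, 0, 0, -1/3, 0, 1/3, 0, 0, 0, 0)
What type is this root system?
Compute the Cartan integers a_ij = 2(alpha_i, alpha_j)/(alpha_j, alpha_j); the resulting 8x8 Cartan matrix is
[[2, -1, 0, -1, 0, 0, 0, 0], [-1, 2, 0, 0, 0, -1, 0, 0], [0, 0, 2, -1, 0, 0, 0, 0], [-1, 0, -1, 2, 0, 0, 0, 0], [0, 0, 0, 0, 2, 0, -1, -1], [0, -1, 0, 0, 0, 2, 0, -1], [0, 0, 0, 0, -1, 0, 2, 0], [0, 0, 0, 0, -1, -1, 0, 2]].
All simple roots have the same length, so the diagram is simply laced. The associated Dynkin diagram is a chain of 8 nodes with single edges (A_8), so the type is A_8 (the algebra sl(9)).

A_8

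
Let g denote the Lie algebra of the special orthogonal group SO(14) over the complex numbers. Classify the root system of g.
D_7

This is so(14) with 14 even, which has dimension 14(14-1)/2 = 91 and rank 14/2 = 7. In the classification of classical Lie algebras, the orthogonal algebra so(2n) in an even number of variables has type D_n; here n = 7, so the Dynkin diagram is a chain of 5 nodes with a fork of two nodes at one end (D_7). Hence the type is D_7.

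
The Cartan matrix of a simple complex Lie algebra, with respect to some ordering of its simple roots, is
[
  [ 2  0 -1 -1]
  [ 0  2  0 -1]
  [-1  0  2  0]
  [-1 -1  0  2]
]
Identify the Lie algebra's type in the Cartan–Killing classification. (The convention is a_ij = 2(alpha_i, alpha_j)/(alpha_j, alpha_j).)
A_4 (sl(5))

The matrix has rank 4 with 2's on the diagonal. Reading the off-diagonal entries as Dynkin edges (a single edge where a_ij = a_ji = -1; a double or triple edge where a_ij * a_ji = 2 or 3), the diagram is a chain of 4 nodes with single edges (A_4). One simple-root ordering that puts it in standard form is (alpha_3, alpha_1, alpha_4, alpha_2). So the algebra is type A_4, i.e. sl(5).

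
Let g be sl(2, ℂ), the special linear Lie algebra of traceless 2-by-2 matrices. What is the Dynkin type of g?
A1

This is sl(2), which has dimension 2^2 - 1 = 3 and rank 2 - 1 = 1 (a Cartan subalgebra is the diagonal traceless matrices). In the classification of classical Lie algebras, the special linear algebra sl(n+1) has type A_n; here n = 1, so the Dynkin diagram is a chain of 1 nodes with single edges (A_1). Hence the type is A_1.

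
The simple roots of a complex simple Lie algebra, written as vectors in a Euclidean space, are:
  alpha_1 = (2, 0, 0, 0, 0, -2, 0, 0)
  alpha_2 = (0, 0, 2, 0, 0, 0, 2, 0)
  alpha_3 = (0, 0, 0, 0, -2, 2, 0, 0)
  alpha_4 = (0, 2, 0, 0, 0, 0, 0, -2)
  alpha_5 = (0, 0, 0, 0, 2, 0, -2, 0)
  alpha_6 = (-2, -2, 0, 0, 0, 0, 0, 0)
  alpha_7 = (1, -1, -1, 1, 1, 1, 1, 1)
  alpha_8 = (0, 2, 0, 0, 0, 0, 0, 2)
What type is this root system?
E_8

Compute the Cartan integers a_ij = 2(alpha_i, alpha_j)/(alpha_j, alpha_j); the resulting 8x8 Cartan matrix is
[[2, 0, -1, 0, 0, -1, 0, 0], [0, 2, 0, 0, -1, 0, 0, 0], [-1, 0, 2, 0, -1, 0, 0, 0], [0, 0, 0, 2, 0, -1, -1, 0], [0, -1, -1, 0, 2, 0, 0, 0], [-1, 0, 0, -1, 0, 2, 0, -1], [0, 0, 0, -1, 0, 0, 2, 0], [0, 0, 0, 0, 0, -1, 0, 2]].
All simple roots have the same length, so the diagram is simply laced. The associated Dynkin diagram is a chain of 7 nodes with one extra node attached to the third node from one end (E_8), so the type is E_8.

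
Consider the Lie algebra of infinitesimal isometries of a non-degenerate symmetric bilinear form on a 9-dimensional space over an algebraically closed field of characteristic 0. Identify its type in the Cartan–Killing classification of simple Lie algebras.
This is so(9) with 9 odd, which has dimension 9(9-1)/2 = 36 and rank (9-1)/2 = 4. In the classification of classical Lie algebras, the orthogonal algebra so(2n+1) in an odd number of variables has type B_n; here n = 4, so the Dynkin diagram is a chain of 4 nodes with a double edge at one end; the terminal node there is the unique short simple root (B_4). Hence the type is B_4.

B_4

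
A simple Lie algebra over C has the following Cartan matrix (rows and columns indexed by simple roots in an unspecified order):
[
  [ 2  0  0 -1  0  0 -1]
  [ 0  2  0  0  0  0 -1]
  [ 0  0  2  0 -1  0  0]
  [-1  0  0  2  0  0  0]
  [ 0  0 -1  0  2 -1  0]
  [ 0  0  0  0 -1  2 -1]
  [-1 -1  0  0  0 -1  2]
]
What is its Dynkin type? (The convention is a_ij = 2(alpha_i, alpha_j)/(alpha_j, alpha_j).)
type E_7

The matrix has rank 7 with 2's on the diagonal. Reading the off-diagonal entries as Dynkin edges (a single edge where a_ij = a_ji = -1; a double or triple edge where a_ij * a_ji = 2 or 3), the diagram is a chain of 6 nodes with one extra node attached to the third node from one end (E_7). One simple-root ordering that puts it in standard form is (alpha_4, alpha_2, alpha_1, alpha_7, alpha_6, alpha_5, alpha_3). So the algebra is type E_7.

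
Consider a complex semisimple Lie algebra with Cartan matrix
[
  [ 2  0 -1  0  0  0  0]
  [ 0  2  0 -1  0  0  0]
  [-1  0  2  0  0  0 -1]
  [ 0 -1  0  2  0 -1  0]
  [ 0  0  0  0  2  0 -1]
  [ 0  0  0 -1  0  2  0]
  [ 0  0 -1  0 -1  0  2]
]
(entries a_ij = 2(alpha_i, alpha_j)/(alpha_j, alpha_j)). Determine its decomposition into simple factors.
The diagram associated to this matrix has two connected components: the simple roots {alpha_2, alpha_4, alpha_6} form a chain of 3 nodes with single edges (A_3), and {alpha_1, alpha_3, alpha_5, alpha_7} form a chain of 4 nodes with single edges (A_4). A semisimple Lie algebra decomposes uniquely as the direct sum of simple ideals, one per connected component of its Dynkin diagram, so g ≅ A_3 ⊕ A_4 (dimension 15 + 24 = 39).

type A_3 ⊕ type A_4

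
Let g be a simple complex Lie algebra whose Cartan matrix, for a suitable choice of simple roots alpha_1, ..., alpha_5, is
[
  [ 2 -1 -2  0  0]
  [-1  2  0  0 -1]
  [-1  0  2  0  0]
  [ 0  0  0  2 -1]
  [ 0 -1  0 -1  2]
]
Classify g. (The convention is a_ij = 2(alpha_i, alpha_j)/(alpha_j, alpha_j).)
B_5

The matrix has rank 5 with 2's on the diagonal. Reading the off-diagonal entries as Dynkin edges (a single edge where a_ij = a_ji = -1; a double or triple edge where a_ij * a_ji = 2 or 3), the diagram is a chain of 5 nodes with a double edge at one end; the terminal node there is the unique short simple root (B_5). One simple-root ordering that puts it in standard form is (alpha_4, alpha_5, alpha_2, alpha_1, alpha_3). So the algebra is type B_5, i.e. so(11).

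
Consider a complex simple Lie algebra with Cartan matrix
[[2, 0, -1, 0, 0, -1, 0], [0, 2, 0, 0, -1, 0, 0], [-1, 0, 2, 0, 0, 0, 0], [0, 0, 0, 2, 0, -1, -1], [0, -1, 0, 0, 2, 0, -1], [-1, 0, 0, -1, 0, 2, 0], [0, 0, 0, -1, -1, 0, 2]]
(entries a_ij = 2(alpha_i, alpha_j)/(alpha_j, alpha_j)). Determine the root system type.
type A_7

The matrix has rank 7 with 2's on the diagonal. Reading the off-diagonal entries as Dynkin edges (a single edge where a_ij = a_ji = -1; a double or triple edge where a_ij * a_ji = 2 or 3), the diagram is a chain of 7 nodes with single edges (A_7). One simple-root ordering that puts it in standard form is (alpha_3, alpha_1, alpha_6, alpha_4, alpha_7, alpha_5, alpha_2). So the algebra is type A_7, i.e. sl(8).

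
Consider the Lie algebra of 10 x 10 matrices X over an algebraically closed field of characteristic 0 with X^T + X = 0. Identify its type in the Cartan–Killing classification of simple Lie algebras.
D_5

This is so(10) with 10 even, which has dimension 10(10-1)/2 = 45 and rank 10/2 = 5. In the classification of classical Lie algebras, the orthogonal algebra so(2n) in an even number of variables has type D_n; here n = 5, so the Dynkin diagram is a chain of 3 nodes with a fork of two nodes at one end (D_5). Hence the type is D_5.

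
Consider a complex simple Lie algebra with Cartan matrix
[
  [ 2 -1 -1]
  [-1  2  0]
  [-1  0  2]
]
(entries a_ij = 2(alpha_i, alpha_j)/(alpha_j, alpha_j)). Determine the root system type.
The matrix has rank 3 with 2's on the diagonal. Reading the off-diagonal entries as Dynkin edges (a single edge where a_ij = a_ji = -1; a double or triple edge where a_ij * a_ji = 2 or 3), the diagram is a chain of 3 nodes with single edges (A_3). One simple-root ordering that puts it in standard form is (alpha_3, alpha_1, alpha_2). So the algebra is type A_3, i.e. sl(4).

A3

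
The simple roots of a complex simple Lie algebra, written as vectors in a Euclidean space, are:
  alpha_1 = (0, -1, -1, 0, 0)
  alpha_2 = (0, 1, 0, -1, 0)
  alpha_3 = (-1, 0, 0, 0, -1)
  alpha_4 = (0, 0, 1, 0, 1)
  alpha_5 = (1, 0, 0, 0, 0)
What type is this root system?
Compute the Cartan integers a_ij = 2(alpha_i, alpha_j)/(alpha_j, alpha_j); the resulting 5x5 Cartan matrix is
[[2, -1, 0, -1, 0], [-1, 2, 0, 0, 0], [0, 0, 2, -1, -2], [-1, 0, -1, 2, 0], [0, 0, -1, 0, 2]].
The roots have two lengths (squared-length ratio 2:1); the short ones are alpha_{5}. The associated Dynkin diagram is a chain of 5 nodes with a double edge at one end; the terminal node there is the unique short simple root (B_5), so the type is B_5 (the algebra so(11)).

type B_5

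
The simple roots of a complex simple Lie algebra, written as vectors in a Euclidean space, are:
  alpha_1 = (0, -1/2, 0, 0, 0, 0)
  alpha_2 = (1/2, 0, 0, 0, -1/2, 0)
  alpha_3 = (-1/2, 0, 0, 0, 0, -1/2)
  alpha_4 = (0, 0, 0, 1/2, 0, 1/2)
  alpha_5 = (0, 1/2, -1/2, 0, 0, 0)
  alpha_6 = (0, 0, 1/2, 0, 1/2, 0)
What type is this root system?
Compute the Cartan integers a_ij = 2(alpha_i, alpha_j)/(alpha_j, alpha_j); the resulting 6x6 Cartan matrix is
[[2, 0, 0, 0, -1, 0], [0, 2, -1, 0, 0, -1], [0, -1, 2, -1, 0, 0], [0, 0, -1, 2, 0, 0], [-2, 0, 0, 0, 2, -1], [0, -1, 0, 0, -1, 2]].
The roots have two lengths (squared-length ratio 2:1); the short ones are alpha_{1}. The associated Dynkin diagram is a chain of 6 nodes with a double edge at one end; the terminal node there is the unique short simple root (B_6), so the type is B_6 (the algebra so(13)).

type B_6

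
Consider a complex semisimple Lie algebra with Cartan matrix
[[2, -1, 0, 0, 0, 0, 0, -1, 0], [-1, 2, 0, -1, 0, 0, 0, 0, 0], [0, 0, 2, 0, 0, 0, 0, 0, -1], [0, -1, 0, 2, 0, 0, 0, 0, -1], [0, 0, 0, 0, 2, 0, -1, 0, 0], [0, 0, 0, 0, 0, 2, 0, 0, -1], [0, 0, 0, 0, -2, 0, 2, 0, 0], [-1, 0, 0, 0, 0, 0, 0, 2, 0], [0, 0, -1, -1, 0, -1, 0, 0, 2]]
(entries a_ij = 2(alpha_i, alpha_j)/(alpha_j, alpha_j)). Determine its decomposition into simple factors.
B_2 (so(5)) + D_7 (so(14))

The diagram associated to this matrix has two connected components: the simple roots {alpha_5, alpha_7} form a chain of 2 nodes with a double edge at one end; the terminal node there is the unique short simple root (B_2), and {alpha_1, alpha_2, alpha_3, alpha_4, alpha_6, alpha_8, alpha_9} form a chain of 5 nodes with a fork of two nodes at one end (D_7). A semisimple Lie algebra decomposes uniquely as the direct sum of simple ideals, one per connected component of its Dynkin diagram, so g ≅ B_2 ⊕ D_7 (dimension 10 + 91 = 101).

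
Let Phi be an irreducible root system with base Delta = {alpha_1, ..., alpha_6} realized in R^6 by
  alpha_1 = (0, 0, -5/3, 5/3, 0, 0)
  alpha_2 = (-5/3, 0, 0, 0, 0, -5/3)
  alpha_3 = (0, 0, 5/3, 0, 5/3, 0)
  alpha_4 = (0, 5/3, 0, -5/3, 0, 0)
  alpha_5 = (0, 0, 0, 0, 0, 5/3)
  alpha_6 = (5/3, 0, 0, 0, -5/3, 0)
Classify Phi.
B6

Compute the Cartan integers a_ij = 2(alpha_i, alpha_j)/(alpha_j, alpha_j); the resulting 6x6 Cartan matrix is
[[2, 0, -1, -1, 0, 0], [0, 2, 0, 0, -2, -1], [-1, 0, 2, 0, 0, -1], [-1, 0, 0, 2, 0, 0], [0, -1, 0, 0, 2, 0], [0, -1, -1, 0, 0, 2]].
The roots have two lengths (squared-length ratio 2:1); the short ones are alpha_{5}. The associated Dynkin diagram is a chain of 6 nodes with a double edge at one end; the terminal node there is the unique short simple root (B_6), so the type is B_6 (the algebra so(13)).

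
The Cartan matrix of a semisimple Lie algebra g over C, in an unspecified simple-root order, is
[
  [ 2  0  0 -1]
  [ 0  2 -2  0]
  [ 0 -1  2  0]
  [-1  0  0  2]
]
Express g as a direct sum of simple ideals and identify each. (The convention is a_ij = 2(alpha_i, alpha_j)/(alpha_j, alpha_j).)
A2 ⊕ B2

The diagram associated to this matrix has two connected components: the simple roots {alpha_1, alpha_4} form a chain of 2 nodes with single edges (A_2), and {alpha_2, alpha_3} form a chain of 2 nodes with a double edge at one end; the terminal node there is the unique short simple root (B_2). A semisimple Lie algebra decomposes uniquely as the direct sum of simple ideals, one per connected component of its Dynkin diagram, so g ≅ A_2 ⊕ B_2 (dimension 8 + 10 = 18).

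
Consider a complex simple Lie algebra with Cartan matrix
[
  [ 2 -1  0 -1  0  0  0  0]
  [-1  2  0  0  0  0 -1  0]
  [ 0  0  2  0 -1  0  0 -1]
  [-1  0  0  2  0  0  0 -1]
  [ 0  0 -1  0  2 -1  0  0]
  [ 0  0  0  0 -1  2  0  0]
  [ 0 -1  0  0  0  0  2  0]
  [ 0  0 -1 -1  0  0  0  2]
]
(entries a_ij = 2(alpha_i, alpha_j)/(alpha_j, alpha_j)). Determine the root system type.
type A_8

The matrix has rank 8 with 2's on the diagonal. Reading the off-diagonal entries as Dynkin edges (a single edge where a_ij = a_ji = -1; a double or triple edge where a_ij * a_ji = 2 or 3), the diagram is a chain of 8 nodes with single edges (A_8). One simple-root ordering that puts it in standard form is (alpha_7, alpha_2, alpha_1, alpha_4, alpha_8, alpha_3, alpha_5, alpha_6). So the algebra is type A_8, i.e. sl(9).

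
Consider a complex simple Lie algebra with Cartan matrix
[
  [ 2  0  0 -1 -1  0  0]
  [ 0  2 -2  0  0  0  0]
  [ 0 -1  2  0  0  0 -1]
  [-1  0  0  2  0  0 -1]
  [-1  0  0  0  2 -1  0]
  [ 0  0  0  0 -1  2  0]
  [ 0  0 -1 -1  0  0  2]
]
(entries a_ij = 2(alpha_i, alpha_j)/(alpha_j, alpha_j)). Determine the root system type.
C_7

The matrix has rank 7 with 2's on the diagonal. Reading the off-diagonal entries as Dynkin edges (a single edge where a_ij = a_ji = -1; a double or triple edge where a_ij * a_ji = 2 or 3), the diagram is a chain of 7 nodes with a double edge at one end; the terminal node there is the unique long simple root (C_7). One simple-root ordering that puts it in standard form is (alpha_6, alpha_5, alpha_1, alpha_4, alpha_7, alpha_3, alpha_2). So the algebra is type C_7, i.e. sp(14).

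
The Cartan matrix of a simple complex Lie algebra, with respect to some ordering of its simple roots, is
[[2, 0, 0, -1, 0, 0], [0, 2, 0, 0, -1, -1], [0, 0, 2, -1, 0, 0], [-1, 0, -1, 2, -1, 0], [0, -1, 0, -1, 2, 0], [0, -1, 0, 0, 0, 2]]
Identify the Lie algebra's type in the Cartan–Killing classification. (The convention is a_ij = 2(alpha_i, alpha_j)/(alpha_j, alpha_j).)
The matrix has rank 6 with 2's on the diagonal. Reading the off-diagonal entries as Dynkin edges (a single edge where a_ij = a_ji = -1; a double or triple edge where a_ij * a_ji = 2 or 3), the diagram is a chain of 4 nodes with a fork of two nodes at one end (D_6). One simple-root ordering that puts it in standard form is (alpha_6, alpha_2, alpha_5, alpha_4, alpha_3, alpha_1). So the algebra is type D_6, i.e. so(12).

D6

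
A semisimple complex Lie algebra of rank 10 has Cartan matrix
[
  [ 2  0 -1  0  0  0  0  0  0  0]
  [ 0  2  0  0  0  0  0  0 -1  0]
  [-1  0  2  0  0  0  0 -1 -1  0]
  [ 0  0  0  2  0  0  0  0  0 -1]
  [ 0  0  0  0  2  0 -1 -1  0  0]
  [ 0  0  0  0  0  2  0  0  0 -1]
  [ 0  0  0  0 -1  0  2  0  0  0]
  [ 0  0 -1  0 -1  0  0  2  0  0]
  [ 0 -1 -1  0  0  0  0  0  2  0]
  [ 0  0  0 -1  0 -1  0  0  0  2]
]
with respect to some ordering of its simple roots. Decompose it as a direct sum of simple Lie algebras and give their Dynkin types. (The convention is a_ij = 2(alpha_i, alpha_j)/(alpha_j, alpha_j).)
The diagram associated to this matrix has two connected components: the simple roots {alpha_4, alpha_6, alpha_10} form a chain of 3 nodes with single edges (A_3), and {alpha_1, alpha_2, alpha_3, alpha_5, alpha_7, alpha_8, alpha_9} form a chain of 6 nodes with one extra node attached to the third node from one end (E_7). A semisimple Lie algebra decomposes uniquely as the direct sum of simple ideals, one per connected component of its Dynkin diagram, so g ≅ A_3 ⊕ E_7 (dimension 15 + 133 = 148).

A3 ⊕ E7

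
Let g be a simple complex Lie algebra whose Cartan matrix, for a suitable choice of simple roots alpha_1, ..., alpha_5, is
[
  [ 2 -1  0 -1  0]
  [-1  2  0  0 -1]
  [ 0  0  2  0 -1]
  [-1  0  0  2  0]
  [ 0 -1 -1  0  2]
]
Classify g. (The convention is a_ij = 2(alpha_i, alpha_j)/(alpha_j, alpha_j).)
A_5

The matrix has rank 5 with 2's on the diagonal. Reading the off-diagonal entries as Dynkin edges (a single edge where a_ij = a_ji = -1; a double or triple edge where a_ij * a_ji = 2 or 3), the diagram is a chain of 5 nodes with single edges (A_5). One simple-root ordering that puts it in standard form is (alpha_3, alpha_5, alpha_2, alpha_1, alpha_4). So the algebra is type A_5, i.e. sl(6).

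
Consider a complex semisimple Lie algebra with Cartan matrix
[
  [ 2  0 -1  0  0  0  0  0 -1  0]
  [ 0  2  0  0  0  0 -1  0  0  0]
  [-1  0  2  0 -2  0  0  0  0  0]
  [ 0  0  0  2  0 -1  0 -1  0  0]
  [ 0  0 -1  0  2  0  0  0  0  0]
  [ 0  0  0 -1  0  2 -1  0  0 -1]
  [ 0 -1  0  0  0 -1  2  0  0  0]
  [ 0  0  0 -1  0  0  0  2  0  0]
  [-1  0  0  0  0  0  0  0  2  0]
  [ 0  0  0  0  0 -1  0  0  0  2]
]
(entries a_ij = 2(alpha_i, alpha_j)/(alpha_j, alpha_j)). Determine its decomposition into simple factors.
The diagram associated to this matrix has two connected components: the simple roots {alpha_1, alpha_3, alpha_5, alpha_9} form a chain of 4 nodes with a double edge at one end; the terminal node there is the unique short simple root (B_4), and {alpha_2, alpha_4, alpha_6, alpha_7, alpha_8, alpha_10} form a chain of 5 nodes with one extra node attached to the third node from one end (E_6). A semisimple Lie algebra decomposes uniquely as the direct sum of simple ideals, one per connected component of its Dynkin diagram, so g ≅ B_4 ⊕ E_6 (dimension 36 + 78 = 114).

type B_4 + type E_6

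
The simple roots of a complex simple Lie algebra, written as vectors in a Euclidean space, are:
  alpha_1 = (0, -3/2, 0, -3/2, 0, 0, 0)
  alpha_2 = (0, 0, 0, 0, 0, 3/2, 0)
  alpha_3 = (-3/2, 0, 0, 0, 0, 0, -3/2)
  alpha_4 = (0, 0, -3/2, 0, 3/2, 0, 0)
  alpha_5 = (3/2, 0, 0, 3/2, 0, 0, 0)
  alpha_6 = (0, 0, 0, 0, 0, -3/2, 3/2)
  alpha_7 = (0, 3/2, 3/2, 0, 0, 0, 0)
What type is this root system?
Compute the Cartan integers a_ij = 2(alpha_i, alpha_j)/(alpha_j, alpha_j); the resulting 7x7 Cartan matrix is
[[2, 0, 0, 0, -1, 0, -1], [0, 2, 0, 0, 0, -1, 0], [0, 0, 2, 0, -1, -1, 0], [0, 0, 0, 2, 0, 0, -1], [-1, 0, -1, 0, 2, 0, 0], [0, -2, -1, 0, 0, 2, 0], [-1, 0, 0, -1, 0, 0, 2]].
The roots have two lengths (squared-length ratio 2:1); the short ones are alpha_{2}. The associated Dynkin diagram is a chain of 7 nodes with a double edge at one end; the terminal node there is the unique short simple root (B_7), so the type is B_7 (the algebra so(15)).

type B_7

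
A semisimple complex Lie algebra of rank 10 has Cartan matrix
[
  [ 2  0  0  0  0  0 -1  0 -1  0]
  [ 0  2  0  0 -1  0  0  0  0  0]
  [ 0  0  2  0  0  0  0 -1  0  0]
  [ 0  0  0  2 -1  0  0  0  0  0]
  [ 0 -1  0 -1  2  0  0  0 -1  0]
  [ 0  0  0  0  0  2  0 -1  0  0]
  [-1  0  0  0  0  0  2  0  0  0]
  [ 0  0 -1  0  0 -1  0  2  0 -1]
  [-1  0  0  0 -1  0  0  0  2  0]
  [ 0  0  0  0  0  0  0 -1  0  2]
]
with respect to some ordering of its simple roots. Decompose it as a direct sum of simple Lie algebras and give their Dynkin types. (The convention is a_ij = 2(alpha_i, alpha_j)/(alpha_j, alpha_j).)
D_4 (so(8)) ⊕ D_6 (so(12))

The diagram associated to this matrix has two connected components: the simple roots {alpha_3, alpha_6, alpha_8, alpha_10} form a chain of 2 nodes with a fork of two nodes at one end (D_4), and {alpha_1, alpha_2, alpha_4, alpha_5, alpha_7, alpha_9} form a chain of 4 nodes with a fork of two nodes at one end (D_6). A semisimple Lie algebra decomposes uniquely as the direct sum of simple ideals, one per connected component of its Dynkin diagram, so g ≅ D_4 ⊕ D_6 (dimension 28 + 66 = 94).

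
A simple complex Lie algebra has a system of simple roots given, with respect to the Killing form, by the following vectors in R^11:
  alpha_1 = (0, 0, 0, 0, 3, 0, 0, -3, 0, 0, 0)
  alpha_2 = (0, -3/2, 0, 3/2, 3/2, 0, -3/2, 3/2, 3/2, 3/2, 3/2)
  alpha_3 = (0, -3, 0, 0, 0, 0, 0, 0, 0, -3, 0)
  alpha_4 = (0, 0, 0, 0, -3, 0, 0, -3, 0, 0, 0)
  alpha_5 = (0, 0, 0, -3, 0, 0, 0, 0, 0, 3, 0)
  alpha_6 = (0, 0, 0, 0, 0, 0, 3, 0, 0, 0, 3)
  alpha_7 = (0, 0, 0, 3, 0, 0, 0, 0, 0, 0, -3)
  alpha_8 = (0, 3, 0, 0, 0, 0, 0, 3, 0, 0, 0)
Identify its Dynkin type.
Compute the Cartan integers a_ij = 2(alpha_i, alpha_j)/(alpha_j, alpha_j); the resulting 8x8 Cartan matrix is
[[2, 0, 0, 0, 0, 0, 0, -1], [0, 2, 0, -1, 0, 0, 0, 0], [0, 0, 2, 0, -1, 0, 0, -1], [0, -1, 0, 2, 0, 0, 0, -1], [0, 0, -1, 0, 2, 0, -1, 0], [0, 0, 0, 0, 0, 2, -1, 0], [0, 0, 0, 0, -1, -1, 2, 0], [-1, 0, -1, -1, 0, 0, 0, 2]].
All simple roots have the same length, so the diagram is simply laced. The associated Dynkin diagram is a chain of 7 nodes with one extra node attached to the third node from one end (E_8), so the type is E_8.

type E_8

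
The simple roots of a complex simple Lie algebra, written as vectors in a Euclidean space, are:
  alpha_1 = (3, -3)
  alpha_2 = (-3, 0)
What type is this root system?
Compute the Cartan integers a_ij = 2(alpha_i, alpha_j)/(alpha_j, alpha_j); the resulting 2x2 Cartan matrix is
[[2, -2], [-1, 2]].
The roots have two lengths (squared-length ratio 2:1); the short ones are alpha_{2}. The associated Dynkin diagram is a chain of 2 nodes with a double edge at one end; the terminal node there is the unique short simple root (B_2), so the type is B_2 (the algebra so(5)).

B_2 (so(5))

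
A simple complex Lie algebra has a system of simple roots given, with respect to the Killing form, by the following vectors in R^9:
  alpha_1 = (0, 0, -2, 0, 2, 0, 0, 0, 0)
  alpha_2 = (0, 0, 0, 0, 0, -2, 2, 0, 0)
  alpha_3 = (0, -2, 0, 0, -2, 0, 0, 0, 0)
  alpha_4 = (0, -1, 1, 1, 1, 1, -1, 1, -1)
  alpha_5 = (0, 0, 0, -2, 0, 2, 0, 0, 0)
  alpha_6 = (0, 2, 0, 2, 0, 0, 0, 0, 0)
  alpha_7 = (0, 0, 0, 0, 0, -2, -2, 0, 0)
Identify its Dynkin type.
type E_7

Compute the Cartan integers a_ij = 2(alpha_i, alpha_j)/(alpha_j, alpha_j); the resulting 7x7 Cartan matrix is
[[2, 0, -1, 0, 0, 0, 0], [0, 2, 0, -1, -1, 0, 0], [-1, 0, 2, 0, 0, -1, 0], [0, -1, 0, 2, 0, 0, 0], [0, -1, 0, 0, 2, -1, -1], [0, 0, -1, 0, -1, 2, 0], [0, 0, 0, 0, -1, 0, 2]].
All simple roots have the same length, so the diagram is simply laced. The associated Dynkin diagram is a chain of 6 nodes with one extra node attached to the third node from one end (E_7), so the type is E_7.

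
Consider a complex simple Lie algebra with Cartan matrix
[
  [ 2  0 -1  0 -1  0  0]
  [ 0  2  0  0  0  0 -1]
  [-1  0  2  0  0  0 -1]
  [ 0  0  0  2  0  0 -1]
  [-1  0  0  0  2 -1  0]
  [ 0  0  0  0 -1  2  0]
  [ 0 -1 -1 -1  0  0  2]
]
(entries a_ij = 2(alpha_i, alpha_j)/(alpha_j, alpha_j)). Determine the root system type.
D_7

The matrix has rank 7 with 2's on the diagonal. Reading the off-diagonal entries as Dynkin edges (a single edge where a_ij = a_ji = -1; a double or triple edge where a_ij * a_ji = 2 or 3), the diagram is a chain of 5 nodes with a fork of two nodes at one end (D_7). One simple-root ordering that puts it in standard form is (alpha_6, alpha_5, alpha_1, alpha_3, alpha_7, alpha_2, alpha_4). So the algebra is type D_7, i.e. so(14).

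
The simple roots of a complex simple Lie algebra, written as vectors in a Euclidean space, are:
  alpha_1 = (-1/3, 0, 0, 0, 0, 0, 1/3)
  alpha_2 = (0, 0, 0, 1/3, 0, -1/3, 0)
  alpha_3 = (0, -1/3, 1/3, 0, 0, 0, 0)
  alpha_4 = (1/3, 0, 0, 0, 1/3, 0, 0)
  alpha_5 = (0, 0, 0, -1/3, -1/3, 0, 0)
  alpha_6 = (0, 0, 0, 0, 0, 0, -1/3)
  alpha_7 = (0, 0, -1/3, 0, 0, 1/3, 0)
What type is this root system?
B7

Compute the Cartan integers a_ij = 2(alpha_i, alpha_j)/(alpha_j, alpha_j); the resulting 7x7 Cartan matrix is
[[2, 0, 0, -1, 0, -2, 0], [0, 2, 0, 0, -1, 0, -1], [0, 0, 2, 0, 0, 0, -1], [-1, 0, 0, 2, -1, 0, 0], [0, -1, 0, -1, 2, 0, 0], [-1, 0, 0, 0, 0, 2, 0], [0, -1, -1, 0, 0, 0, 2]].
The roots have two lengths (squared-length ratio 2:1); the short ones are alpha_{6}. The associated Dynkin diagram is a chain of 7 nodes with a double edge at one end; the terminal node there is the unique short simple root (B_7), so the type is B_7 (the algebra so(15)).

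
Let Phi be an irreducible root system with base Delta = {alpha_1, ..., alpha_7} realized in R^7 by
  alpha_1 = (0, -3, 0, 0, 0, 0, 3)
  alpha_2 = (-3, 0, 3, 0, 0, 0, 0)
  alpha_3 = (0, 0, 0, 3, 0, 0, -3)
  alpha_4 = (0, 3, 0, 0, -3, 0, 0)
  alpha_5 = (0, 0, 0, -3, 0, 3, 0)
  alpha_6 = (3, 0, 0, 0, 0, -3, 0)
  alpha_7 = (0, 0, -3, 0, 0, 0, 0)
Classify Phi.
B_7

Compute the Cartan integers a_ij = 2(alpha_i, alpha_j)/(alpha_j, alpha_j); the resulting 7x7 Cartan matrix is
[[2, 0, -1, -1, 0, 0, 0], [0, 2, 0, 0, 0, -1, -2], [-1, 0, 2, 0, -1, 0, 0], [-1, 0, 0, 2, 0, 0, 0], [0, 0, -1, 0, 2, -1, 0], [0, -1, 0, 0, -1, 2, 0], [0, -1, 0, 0, 0, 0, 2]].
The roots have two lengths (squared-length ratio 2:1); the short ones are alpha_{7}. The associated Dynkin diagram is a chain of 7 nodes with a double edge at one end; the terminal node there is the unique short simple root (B_7), so the type is B_7 (the algebra so(15)).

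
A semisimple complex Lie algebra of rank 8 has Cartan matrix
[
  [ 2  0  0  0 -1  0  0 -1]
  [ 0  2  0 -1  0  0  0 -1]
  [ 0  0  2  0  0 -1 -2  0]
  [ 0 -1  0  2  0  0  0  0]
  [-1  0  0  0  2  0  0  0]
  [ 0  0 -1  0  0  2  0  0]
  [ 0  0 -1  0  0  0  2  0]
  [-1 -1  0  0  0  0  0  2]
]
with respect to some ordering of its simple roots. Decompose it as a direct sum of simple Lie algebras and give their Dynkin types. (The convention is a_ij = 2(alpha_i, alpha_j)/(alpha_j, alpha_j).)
The diagram associated to this matrix has two connected components: the simple roots {alpha_1, alpha_2, alpha_4, alpha_5, alpha_8} form a chain of 5 nodes with single edges (A_5), and {alpha_3, alpha_6, alpha_7} form a chain of 3 nodes with a double edge at one end; the terminal node there is the unique short simple root (B_3). A semisimple Lie algebra decomposes uniquely as the direct sum of simple ideals, one per connected component of its Dynkin diagram, so g ≅ A_5 ⊕ B_3 (dimension 35 + 21 = 56).

A_5 (sl(6)) ⊕ B_3 (so(7))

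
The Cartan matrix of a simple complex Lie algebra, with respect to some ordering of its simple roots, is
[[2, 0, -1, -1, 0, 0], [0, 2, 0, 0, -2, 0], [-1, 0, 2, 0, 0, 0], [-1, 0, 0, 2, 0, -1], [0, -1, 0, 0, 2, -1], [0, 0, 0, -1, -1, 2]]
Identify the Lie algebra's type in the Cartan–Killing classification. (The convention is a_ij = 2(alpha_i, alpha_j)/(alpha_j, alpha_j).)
The matrix has rank 6 with 2's on the diagonal. Reading the off-diagonal entries as Dynkin edges (a single edge where a_ij = a_ji = -1; a double or triple edge where a_ij * a_ji = 2 or 3), the diagram is a chain of 6 nodes with a double edge at one end; the terminal node there is the unique long simple root (C_6). One simple-root ordering that puts it in standard form is (alpha_3, alpha_1, alpha_4, alpha_6, alpha_5, alpha_2). So the algebra is type C_6, i.e. sp(12).

type C_6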